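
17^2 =289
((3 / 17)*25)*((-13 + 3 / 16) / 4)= -15375 / 1088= -14.13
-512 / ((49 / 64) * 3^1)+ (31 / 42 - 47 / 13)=-287655 / 1274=-225.79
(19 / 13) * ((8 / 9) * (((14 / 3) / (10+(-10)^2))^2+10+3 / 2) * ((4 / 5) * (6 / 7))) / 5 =2.05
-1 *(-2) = 2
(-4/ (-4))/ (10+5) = 1/ 15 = 0.07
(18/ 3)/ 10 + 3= 18/ 5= 3.60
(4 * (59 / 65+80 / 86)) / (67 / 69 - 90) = -1417812 / 17169685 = -0.08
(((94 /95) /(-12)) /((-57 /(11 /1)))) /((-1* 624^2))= -517 /12650826240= -0.00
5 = 5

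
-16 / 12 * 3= -4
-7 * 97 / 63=-10.78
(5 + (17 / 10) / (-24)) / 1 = 1183 / 240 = 4.93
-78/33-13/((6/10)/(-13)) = 9217/33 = 279.30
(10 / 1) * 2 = 20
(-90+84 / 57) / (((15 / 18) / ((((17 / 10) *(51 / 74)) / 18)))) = -243049 / 35150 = -6.91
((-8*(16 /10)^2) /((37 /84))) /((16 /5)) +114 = 18402 /185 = 99.47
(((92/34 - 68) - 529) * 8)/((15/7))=-565768/255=-2218.70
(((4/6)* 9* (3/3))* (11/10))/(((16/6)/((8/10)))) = 99/50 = 1.98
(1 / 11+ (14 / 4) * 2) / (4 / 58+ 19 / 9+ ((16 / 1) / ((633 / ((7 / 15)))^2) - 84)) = -15686974350 / 181007383733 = -0.09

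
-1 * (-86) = 86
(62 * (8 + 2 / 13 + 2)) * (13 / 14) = 4092 / 7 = 584.57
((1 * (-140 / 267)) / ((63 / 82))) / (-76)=410 / 45657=0.01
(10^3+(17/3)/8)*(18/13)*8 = 144102/13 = 11084.77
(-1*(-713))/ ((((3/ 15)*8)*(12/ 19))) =67735/ 96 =705.57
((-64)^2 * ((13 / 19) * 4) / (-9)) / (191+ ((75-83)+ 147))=-106496 / 28215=-3.77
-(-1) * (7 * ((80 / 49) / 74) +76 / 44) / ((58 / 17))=91137 / 165242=0.55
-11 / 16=-0.69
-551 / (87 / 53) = -1007 / 3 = -335.67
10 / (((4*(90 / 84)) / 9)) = 21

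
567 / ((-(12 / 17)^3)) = -103173 / 64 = -1612.08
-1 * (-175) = 175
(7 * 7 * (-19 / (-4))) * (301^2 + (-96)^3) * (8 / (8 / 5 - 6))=3696698425 / 11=336063493.18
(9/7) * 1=9/7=1.29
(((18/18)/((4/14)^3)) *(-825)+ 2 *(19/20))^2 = 2001656210401/1600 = 1251035131.50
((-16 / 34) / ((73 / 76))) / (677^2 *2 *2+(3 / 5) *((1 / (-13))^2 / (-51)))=-0.00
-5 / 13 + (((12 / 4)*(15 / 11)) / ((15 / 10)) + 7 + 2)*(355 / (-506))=-623165 / 72358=-8.61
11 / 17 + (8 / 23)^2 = 6907 / 8993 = 0.77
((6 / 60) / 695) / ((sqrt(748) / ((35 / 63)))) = 0.00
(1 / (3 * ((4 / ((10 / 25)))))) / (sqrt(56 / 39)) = sqrt(546) / 840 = 0.03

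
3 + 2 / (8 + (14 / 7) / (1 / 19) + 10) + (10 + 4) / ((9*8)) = 407 / 126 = 3.23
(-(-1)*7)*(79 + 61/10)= 5957/10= 595.70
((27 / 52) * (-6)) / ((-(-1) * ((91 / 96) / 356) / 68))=-94120704 / 1183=-79561.03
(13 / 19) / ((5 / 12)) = 156 / 95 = 1.64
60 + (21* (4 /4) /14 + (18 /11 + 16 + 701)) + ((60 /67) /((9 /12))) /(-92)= 780.12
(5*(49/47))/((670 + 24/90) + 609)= 3675/901883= 0.00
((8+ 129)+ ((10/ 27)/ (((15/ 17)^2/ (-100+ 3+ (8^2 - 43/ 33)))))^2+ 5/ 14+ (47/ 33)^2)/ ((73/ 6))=9130531468049/ 273829403925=33.34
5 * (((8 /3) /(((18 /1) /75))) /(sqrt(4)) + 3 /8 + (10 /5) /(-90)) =709 /24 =29.54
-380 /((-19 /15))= 300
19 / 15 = 1.27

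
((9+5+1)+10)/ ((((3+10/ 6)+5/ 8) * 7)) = 600/ 889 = 0.67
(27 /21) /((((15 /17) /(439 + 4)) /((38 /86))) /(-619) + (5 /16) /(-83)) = -1058613631632 /3106019105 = -340.83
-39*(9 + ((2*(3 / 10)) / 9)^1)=-1768 / 5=-353.60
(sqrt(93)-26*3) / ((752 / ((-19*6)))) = 2223 / 188-57*sqrt(93) / 376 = 10.36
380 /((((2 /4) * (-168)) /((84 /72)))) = -95 /18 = -5.28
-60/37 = -1.62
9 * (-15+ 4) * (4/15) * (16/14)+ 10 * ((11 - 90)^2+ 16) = 2188894/35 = 62539.83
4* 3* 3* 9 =324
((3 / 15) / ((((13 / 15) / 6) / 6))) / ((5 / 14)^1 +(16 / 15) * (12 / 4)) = 2520 / 1079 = 2.34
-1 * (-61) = 61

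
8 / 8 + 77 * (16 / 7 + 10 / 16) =1801 / 8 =225.12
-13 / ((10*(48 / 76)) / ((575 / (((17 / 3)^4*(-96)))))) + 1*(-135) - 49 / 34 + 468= 331.57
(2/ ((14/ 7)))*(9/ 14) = 9/ 14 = 0.64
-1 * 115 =-115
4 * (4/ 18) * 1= 8/ 9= 0.89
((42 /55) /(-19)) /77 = -6 /11495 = -0.00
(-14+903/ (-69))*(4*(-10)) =24920/ 23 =1083.48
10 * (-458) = -4580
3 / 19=0.16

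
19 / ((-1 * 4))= -19 / 4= -4.75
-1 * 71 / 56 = -71 / 56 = -1.27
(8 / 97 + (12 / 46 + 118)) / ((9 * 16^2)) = 3667 / 71392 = 0.05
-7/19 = -0.37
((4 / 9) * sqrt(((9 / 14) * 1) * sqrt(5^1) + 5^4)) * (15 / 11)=10 * sqrt(126 * sqrt(5) + 122500) / 231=15.17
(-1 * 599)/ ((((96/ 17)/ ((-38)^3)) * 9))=69845197/ 108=646714.79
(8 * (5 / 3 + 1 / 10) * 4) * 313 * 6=530848 / 5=106169.60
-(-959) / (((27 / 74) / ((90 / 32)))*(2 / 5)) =887075 / 48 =18480.73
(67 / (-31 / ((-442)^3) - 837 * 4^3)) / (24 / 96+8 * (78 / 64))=-2892754748 / 23128221841765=-0.00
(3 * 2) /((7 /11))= 66 /7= 9.43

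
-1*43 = -43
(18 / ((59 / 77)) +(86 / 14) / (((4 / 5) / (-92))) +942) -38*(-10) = 263933 / 413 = 639.06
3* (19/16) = 57/16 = 3.56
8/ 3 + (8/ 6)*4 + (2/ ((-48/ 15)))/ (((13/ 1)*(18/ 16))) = 931/ 117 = 7.96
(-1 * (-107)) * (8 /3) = 856 /3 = 285.33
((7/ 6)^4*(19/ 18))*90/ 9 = 228095/ 11664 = 19.56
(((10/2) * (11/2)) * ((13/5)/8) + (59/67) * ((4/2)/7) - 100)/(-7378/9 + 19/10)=30665025/276180968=0.11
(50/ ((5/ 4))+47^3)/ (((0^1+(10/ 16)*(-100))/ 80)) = -3323616/ 25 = -132944.64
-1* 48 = -48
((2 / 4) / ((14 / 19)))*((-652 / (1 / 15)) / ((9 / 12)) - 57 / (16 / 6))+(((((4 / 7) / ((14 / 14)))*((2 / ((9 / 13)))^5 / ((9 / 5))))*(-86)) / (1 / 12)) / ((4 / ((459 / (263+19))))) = -35687.28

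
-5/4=-1.25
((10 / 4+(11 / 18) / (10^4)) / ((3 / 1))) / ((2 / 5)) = 450011 / 216000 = 2.08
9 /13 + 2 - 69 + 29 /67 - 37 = -89604 /871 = -102.87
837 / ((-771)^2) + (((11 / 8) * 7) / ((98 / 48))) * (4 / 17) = 8729535 / 7859831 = 1.11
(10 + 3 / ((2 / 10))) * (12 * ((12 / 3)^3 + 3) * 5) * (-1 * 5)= -502500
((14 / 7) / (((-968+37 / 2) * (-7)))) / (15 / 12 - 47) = -16 / 2432619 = -0.00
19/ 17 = 1.12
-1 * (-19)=19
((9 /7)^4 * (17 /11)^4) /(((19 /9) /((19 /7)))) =4931831529 /246071287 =20.04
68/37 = 1.84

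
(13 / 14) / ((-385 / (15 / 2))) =-39 / 2156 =-0.02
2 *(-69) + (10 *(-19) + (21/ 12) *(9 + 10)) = -1179/ 4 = -294.75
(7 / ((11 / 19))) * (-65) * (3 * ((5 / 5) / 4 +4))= -440895 / 44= -10020.34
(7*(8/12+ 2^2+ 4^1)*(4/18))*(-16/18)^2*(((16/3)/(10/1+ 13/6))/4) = 186368/159651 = 1.17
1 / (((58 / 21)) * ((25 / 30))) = 63 / 145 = 0.43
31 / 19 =1.63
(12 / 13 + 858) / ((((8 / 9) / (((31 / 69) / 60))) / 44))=1903803 / 5980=318.36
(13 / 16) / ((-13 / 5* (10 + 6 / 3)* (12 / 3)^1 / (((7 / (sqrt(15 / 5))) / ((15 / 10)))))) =-35* sqrt(3) / 3456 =-0.02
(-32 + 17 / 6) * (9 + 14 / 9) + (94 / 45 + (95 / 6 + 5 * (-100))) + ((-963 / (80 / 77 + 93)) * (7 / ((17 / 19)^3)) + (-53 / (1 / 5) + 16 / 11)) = -1153.57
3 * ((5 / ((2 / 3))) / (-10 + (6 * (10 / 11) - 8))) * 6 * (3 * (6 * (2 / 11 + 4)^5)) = -3626739360 / 14641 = -247711.18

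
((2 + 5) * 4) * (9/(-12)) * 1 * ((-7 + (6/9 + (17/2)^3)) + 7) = -103285/8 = -12910.62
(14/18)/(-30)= -7/270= -0.03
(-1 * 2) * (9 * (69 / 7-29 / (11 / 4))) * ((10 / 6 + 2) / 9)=106 / 21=5.05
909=909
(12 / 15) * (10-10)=0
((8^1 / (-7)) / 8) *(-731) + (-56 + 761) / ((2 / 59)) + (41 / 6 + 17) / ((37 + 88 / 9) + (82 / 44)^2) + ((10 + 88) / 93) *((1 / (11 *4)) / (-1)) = 32764327878025 / 1567492773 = 20902.38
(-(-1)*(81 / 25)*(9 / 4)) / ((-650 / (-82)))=29889 / 32500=0.92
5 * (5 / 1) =25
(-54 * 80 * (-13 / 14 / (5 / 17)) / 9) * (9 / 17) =5616 / 7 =802.29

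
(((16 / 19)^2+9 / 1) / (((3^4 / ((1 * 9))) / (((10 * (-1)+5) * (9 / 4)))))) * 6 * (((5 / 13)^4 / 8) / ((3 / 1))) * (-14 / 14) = 10953125 / 164968336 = 0.07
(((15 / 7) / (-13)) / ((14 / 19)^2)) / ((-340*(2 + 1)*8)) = 361 / 9702784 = 0.00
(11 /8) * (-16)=-22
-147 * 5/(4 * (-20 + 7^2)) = -735/116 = -6.34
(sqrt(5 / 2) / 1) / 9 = sqrt(10) / 18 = 0.18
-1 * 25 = -25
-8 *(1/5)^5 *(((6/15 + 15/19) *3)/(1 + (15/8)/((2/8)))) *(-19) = 5424/265625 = 0.02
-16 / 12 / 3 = -4 / 9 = -0.44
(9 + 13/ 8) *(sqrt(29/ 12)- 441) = -37485/ 8 + 85 *sqrt(87)/ 48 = -4669.11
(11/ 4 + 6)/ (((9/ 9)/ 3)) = 105/ 4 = 26.25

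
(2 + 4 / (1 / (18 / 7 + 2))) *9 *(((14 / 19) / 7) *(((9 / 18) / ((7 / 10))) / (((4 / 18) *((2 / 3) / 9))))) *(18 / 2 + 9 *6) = 6987465 / 133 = 52537.33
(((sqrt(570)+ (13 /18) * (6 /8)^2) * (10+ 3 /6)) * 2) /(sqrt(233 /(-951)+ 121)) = 273 * sqrt(109210938) /3674816+ 63 * sqrt(1729173185) /57419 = 46.40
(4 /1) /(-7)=-4 /7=-0.57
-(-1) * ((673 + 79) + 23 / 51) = 38375 / 51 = 752.45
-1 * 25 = -25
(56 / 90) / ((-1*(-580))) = 7 / 6525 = 0.00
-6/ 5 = -1.20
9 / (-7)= -9 / 7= -1.29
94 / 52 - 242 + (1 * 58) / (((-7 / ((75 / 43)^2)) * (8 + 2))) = -81677285 / 336518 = -242.71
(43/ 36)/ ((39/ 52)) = 43/ 27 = 1.59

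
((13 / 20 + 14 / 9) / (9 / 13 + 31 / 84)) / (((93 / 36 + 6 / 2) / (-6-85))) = -13150228 / 388265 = -33.87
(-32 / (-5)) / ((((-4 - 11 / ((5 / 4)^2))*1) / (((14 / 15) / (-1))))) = 112 / 207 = 0.54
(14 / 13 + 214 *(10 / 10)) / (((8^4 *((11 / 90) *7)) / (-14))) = -31455 / 36608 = -0.86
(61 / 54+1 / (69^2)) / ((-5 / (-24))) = 25820 / 4761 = 5.42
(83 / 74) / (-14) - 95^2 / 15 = -1870229 / 3108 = -601.75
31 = 31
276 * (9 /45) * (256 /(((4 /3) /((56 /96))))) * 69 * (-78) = -166368384 /5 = -33273676.80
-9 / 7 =-1.29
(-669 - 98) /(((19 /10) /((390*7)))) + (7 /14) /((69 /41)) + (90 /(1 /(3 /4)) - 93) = -1444830941 /1311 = -1102083.10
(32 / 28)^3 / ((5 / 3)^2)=4608 / 8575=0.54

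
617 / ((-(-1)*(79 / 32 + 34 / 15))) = 296160 / 2273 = 130.29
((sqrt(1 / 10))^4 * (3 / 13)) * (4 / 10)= 3 / 3250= 0.00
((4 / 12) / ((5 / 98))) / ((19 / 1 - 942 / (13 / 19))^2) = 16562 / 4673367015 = 0.00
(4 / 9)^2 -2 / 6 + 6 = 475 / 81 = 5.86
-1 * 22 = -22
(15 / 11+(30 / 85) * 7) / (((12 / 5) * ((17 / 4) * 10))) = 239 / 6358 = 0.04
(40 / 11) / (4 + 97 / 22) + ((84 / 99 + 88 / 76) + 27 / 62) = 4134209 / 1438338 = 2.87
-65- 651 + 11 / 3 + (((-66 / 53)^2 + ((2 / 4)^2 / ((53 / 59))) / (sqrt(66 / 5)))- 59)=-6486958 / 8427 + 59 * sqrt(330) / 13992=-769.71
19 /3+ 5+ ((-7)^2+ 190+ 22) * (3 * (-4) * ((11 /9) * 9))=-34440.67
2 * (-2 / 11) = -4 / 11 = -0.36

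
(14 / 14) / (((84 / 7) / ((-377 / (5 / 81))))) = -10179 / 20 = -508.95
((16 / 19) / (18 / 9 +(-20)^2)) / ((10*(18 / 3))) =2 / 57285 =0.00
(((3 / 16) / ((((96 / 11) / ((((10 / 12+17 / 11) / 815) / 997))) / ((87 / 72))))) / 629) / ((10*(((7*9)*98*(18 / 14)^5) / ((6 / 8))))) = 223097 / 534022621620918681600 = 0.00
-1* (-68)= 68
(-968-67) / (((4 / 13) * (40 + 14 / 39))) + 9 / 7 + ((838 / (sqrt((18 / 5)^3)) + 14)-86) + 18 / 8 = -6690573 / 44072 + 2095 * sqrt(10) / 54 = -29.13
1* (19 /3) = 19 /3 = 6.33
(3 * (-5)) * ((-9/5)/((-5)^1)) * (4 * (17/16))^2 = -7803/80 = -97.54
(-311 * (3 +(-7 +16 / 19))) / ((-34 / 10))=-93300 / 323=-288.85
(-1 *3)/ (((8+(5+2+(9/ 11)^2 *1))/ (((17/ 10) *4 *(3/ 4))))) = -6171/ 6320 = -0.98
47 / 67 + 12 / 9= 409 / 201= 2.03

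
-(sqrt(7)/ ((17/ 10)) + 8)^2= -19196/ 289 - 160 * sqrt(7)/ 17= -91.32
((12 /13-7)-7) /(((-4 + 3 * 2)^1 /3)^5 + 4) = -20655 /6526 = -3.17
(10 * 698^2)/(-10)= -487204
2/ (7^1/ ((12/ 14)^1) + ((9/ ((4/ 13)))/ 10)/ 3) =240/ 1097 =0.22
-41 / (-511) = 41 / 511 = 0.08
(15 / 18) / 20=1 / 24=0.04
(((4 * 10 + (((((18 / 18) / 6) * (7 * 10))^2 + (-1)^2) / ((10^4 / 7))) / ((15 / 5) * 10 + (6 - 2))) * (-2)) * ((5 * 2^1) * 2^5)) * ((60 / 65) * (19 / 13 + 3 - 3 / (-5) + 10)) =-1917408905632 / 5386875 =-355940.86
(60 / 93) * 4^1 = 80 / 31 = 2.58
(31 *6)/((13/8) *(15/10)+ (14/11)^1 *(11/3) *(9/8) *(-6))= -32/5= -6.40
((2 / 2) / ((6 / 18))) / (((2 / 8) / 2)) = 24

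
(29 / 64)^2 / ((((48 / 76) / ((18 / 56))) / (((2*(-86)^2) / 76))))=4665027 / 229376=20.34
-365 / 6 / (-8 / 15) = 1825 / 16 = 114.06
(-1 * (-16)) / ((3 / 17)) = 90.67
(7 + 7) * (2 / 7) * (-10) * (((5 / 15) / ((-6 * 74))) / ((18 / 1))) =5 / 2997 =0.00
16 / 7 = 2.29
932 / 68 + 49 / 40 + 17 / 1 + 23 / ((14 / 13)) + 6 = 282211 / 4760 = 59.29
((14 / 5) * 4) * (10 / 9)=112 / 9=12.44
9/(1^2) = 9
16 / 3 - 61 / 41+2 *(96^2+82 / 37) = 83921705 / 4551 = 18440.28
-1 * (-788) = 788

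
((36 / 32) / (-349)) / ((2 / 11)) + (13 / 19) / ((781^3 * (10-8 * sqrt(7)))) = -77958082927507 / 4397150849028432-26 * sqrt(7) / 787455381273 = -0.02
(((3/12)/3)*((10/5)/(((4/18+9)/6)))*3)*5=135/83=1.63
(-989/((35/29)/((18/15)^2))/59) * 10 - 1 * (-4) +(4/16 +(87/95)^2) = -581207539/2981860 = -194.91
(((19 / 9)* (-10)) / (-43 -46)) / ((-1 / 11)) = -2090 / 801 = -2.61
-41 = -41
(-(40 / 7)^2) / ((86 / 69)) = -55200 / 2107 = -26.20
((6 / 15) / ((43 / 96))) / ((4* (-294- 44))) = -24 / 36335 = -0.00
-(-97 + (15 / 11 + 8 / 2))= 1008 / 11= 91.64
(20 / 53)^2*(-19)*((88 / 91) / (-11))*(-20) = -1216000 / 255619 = -4.76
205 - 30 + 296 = 471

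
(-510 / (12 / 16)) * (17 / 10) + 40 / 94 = -54312 / 47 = -1155.57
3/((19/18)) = 54/19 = 2.84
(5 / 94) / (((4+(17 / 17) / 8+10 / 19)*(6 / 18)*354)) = 190 / 1960511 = 0.00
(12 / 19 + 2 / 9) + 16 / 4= 830 / 171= 4.85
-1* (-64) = 64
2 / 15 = 0.13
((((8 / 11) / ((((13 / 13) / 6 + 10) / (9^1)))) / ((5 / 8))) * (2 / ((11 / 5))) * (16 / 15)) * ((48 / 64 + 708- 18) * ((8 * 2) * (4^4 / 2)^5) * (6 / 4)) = 20998314737591648256 / 36905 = 568982922032018.65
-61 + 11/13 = -782/13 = -60.15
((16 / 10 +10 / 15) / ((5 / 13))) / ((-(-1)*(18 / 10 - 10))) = -442 / 615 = -0.72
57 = 57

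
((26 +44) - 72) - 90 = -92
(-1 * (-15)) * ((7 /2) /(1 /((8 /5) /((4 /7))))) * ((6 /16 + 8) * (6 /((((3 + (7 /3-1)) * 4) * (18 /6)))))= 29547 /208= 142.05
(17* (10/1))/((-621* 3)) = -170/1863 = -0.09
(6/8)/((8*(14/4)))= 3/112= 0.03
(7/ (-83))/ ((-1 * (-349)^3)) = -7/ 3528209567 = -0.00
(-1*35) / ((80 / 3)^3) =-189 / 102400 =-0.00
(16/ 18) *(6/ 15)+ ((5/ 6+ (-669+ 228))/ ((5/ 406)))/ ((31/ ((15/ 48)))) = -8033909/ 22320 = -359.94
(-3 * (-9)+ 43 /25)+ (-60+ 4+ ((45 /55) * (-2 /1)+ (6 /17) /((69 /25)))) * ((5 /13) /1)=9227534 /1397825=6.60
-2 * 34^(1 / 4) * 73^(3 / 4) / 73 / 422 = -34^(1 / 4) * 73^(3 / 4) / 15403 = -0.00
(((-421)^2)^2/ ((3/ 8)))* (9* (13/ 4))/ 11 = 2450321022318/ 11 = 222756456574.36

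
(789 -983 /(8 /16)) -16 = -1193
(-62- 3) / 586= -65 / 586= -0.11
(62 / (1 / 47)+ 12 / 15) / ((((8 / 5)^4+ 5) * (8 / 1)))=303625 / 9628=31.54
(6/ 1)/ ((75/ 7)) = 14/ 25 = 0.56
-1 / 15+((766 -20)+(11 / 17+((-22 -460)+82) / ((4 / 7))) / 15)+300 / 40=360473 / 510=706.81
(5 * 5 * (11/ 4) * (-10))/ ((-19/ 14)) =9625/ 19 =506.58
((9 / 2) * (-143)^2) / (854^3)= 184041 / 1245671728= 0.00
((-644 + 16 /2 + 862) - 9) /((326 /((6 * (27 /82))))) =17577 /13366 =1.32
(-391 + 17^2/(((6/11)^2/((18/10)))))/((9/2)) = 27149/90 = 301.66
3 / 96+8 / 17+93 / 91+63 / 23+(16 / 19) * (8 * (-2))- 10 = -415590649 / 21633248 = -19.21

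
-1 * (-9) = 9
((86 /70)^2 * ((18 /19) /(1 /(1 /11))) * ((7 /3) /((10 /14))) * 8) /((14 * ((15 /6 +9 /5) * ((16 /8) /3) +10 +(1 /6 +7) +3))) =266256 /25273325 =0.01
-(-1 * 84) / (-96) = -7 / 8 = -0.88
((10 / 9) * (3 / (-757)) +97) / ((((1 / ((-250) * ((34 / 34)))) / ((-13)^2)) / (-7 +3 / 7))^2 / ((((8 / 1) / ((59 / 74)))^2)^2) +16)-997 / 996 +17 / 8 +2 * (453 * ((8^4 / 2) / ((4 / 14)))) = 72692195843964860818223345742337026475 / 11193376529653793583651012973416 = 6494215.19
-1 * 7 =-7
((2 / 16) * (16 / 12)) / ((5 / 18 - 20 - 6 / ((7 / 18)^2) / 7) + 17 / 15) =-5145 / 748799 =-0.01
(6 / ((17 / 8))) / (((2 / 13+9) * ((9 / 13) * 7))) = 2704 / 42483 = 0.06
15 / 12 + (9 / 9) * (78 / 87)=249 / 116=2.15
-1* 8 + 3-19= -24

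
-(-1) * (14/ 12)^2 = 49/ 36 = 1.36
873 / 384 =291 / 128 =2.27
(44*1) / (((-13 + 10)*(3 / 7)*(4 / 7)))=-539 / 9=-59.89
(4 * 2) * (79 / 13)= 632 / 13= 48.62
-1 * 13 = -13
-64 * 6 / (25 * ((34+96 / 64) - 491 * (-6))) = -768 / 149075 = -0.01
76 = 76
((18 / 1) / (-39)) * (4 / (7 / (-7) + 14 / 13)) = -24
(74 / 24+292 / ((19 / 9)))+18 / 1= 36343 / 228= 159.40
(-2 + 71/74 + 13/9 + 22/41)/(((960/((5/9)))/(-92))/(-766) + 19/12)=452447858/773501613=0.58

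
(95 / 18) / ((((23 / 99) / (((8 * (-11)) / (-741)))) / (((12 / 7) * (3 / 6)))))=4840 / 2093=2.31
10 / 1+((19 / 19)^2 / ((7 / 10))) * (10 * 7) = 110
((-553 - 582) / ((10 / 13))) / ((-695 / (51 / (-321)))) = -50167 / 148730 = -0.34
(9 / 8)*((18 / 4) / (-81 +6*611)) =27 / 19120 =0.00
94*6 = 564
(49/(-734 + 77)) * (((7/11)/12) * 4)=-343/21681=-0.02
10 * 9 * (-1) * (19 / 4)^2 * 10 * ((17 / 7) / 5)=-276165 / 28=-9863.04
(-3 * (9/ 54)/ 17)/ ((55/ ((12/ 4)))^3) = -27/ 5656750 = -0.00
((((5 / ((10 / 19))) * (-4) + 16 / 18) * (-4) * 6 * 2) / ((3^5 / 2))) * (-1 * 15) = -53440 / 243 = -219.92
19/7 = 2.71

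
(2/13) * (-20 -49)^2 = 9522/13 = 732.46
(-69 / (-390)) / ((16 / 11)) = 0.12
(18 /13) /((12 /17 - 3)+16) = 306 /3029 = 0.10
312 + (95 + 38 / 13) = 5329 / 13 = 409.92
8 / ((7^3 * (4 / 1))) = 2 / 343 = 0.01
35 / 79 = 0.44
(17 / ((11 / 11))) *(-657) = -11169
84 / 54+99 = 905 / 9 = 100.56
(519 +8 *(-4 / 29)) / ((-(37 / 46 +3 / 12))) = -1381748 / 2813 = -491.20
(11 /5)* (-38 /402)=-209 /1005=-0.21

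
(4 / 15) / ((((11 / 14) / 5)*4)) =14 / 33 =0.42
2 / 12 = 1 / 6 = 0.17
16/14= 8/7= 1.14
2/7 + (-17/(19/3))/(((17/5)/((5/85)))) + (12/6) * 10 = 45761/2261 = 20.24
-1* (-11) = 11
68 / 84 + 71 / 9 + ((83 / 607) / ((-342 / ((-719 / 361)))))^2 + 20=1128235925173549375 / 39313529709834492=28.70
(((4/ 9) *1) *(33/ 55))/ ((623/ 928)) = 0.40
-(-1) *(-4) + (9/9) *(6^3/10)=88/5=17.60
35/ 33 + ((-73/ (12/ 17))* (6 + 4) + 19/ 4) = -135743/ 132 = -1028.36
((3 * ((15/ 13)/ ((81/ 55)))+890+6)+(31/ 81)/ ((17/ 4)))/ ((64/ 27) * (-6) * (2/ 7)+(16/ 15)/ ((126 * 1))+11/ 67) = -37714595135/ 163329387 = -230.91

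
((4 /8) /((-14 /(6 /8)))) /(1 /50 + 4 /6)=-225 /5768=-0.04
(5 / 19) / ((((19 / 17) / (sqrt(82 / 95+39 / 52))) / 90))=765 * sqrt(58235) / 6859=26.91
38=38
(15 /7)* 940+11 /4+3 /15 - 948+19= 152353 /140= 1088.24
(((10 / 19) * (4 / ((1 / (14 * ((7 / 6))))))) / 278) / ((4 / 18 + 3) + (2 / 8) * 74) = 5880 / 1032631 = 0.01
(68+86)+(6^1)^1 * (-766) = -4442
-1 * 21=-21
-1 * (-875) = 875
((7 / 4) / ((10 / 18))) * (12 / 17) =189 / 85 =2.22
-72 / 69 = -24 / 23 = -1.04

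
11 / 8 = 1.38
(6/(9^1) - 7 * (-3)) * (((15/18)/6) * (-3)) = -9.03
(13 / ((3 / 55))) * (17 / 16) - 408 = -7429 / 48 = -154.77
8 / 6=4 / 3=1.33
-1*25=-25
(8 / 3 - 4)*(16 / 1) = -64 / 3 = -21.33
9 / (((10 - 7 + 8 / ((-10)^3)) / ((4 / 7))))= 2250 / 1309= 1.72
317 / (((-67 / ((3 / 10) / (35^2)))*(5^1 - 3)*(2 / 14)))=-951 / 234500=-0.00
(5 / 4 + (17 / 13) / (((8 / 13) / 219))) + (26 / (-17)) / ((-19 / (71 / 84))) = 25324631 / 54264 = 466.69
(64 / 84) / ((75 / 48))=256 / 525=0.49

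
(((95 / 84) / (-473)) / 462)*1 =-95 / 18356184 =-0.00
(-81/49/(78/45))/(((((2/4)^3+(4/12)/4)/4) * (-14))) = 5832/4459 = 1.31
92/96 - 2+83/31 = 1.64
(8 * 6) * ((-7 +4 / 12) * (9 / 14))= -1440 / 7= -205.71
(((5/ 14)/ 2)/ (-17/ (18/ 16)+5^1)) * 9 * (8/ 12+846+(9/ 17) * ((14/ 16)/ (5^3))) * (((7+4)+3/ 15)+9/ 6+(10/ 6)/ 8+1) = -49893047613/ 26656000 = -1871.74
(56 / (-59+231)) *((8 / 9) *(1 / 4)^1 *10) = 280 / 387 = 0.72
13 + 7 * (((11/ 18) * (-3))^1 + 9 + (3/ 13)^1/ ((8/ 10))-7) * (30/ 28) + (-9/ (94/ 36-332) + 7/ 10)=52846411/ 3083080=17.14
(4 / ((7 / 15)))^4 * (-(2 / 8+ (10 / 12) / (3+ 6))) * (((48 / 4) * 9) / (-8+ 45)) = -12960000 / 2401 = -5397.75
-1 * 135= -135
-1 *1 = -1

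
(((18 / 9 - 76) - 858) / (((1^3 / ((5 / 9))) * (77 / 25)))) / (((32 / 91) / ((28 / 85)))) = -530075 / 3366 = -157.48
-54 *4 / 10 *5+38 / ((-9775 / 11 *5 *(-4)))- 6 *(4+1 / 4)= -6524708 / 48875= -133.50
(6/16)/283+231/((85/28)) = 14643807/192440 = 76.10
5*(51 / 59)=255 / 59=4.32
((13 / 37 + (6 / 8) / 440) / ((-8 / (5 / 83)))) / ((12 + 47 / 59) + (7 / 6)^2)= -147087 / 783289408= -0.00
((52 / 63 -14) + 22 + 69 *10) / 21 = 44026 / 1323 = 33.28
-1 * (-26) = 26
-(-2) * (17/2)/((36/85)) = 1445/36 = 40.14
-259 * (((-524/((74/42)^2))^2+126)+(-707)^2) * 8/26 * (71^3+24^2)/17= -9941610564049362716/11194313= -888094746327.83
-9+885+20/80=3505/4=876.25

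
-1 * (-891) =891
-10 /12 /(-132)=0.01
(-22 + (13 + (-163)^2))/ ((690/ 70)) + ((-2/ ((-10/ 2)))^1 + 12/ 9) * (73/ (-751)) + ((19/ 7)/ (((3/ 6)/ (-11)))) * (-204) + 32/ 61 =1645847215462/ 110633565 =14876.56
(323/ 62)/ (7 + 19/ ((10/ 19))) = 1615/ 13361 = 0.12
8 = 8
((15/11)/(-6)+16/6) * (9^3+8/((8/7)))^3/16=2005900288/33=60784857.21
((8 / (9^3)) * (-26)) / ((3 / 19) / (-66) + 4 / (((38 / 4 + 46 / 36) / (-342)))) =8433568 / 3751807977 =0.00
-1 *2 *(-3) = 6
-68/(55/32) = -2176/55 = -39.56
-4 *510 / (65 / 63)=-25704 / 13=-1977.23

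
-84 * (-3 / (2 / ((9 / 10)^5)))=74.40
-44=-44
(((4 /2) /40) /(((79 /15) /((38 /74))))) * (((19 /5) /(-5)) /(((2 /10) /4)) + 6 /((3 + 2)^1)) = -399 /5846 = -0.07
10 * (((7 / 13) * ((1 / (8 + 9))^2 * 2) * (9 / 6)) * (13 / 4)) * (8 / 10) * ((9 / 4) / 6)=63 / 1156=0.05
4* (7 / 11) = 28 / 11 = 2.55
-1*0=0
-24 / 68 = -6 / 17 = -0.35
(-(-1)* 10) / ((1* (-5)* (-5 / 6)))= 12 / 5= 2.40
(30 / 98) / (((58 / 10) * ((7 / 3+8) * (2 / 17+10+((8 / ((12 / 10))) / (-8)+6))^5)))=2484181807200 / 405682568973303377749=0.00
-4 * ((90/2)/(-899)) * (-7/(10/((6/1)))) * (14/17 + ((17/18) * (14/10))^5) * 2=-3418441055281/417799012500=-8.18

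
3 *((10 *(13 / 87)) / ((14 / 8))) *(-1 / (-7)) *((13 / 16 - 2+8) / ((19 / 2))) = 7085 / 26999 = 0.26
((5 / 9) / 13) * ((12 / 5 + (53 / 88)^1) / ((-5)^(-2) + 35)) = 33025 / 9019296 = 0.00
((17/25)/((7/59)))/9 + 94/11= 159083/17325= 9.18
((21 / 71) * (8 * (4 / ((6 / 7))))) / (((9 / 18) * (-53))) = -1568 / 3763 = -0.42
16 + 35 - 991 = -940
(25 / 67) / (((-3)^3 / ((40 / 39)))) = -1000 / 70551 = -0.01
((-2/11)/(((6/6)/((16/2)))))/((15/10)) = -32/33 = -0.97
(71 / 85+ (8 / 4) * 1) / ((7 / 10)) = 482 / 119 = 4.05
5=5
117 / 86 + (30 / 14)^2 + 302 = 1297711 / 4214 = 307.95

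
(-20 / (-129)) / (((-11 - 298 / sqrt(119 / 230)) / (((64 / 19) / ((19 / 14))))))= 23457280 / 950497552449 - 5340160 * sqrt(27370) / 950497552449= -0.00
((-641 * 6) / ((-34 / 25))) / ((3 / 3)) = 48075 / 17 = 2827.94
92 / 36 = 23 / 9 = 2.56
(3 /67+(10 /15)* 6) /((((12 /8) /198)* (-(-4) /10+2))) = 14905 /67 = 222.46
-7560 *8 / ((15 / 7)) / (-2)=14112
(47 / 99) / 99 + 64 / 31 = 628721 / 303831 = 2.07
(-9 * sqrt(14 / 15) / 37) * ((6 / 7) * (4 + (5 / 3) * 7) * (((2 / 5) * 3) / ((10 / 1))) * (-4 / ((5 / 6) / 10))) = 18.18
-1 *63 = -63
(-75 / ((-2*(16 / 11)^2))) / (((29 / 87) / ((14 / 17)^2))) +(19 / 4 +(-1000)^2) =1000040.81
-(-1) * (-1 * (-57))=57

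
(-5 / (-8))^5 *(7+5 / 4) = 103125 / 131072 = 0.79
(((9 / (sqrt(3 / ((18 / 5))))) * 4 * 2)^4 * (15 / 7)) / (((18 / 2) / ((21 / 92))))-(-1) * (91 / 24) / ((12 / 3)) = 23219022049 / 11040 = 2103172.29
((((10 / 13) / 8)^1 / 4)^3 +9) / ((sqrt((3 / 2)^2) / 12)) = 80990333 / 1124864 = 72.00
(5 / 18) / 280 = 0.00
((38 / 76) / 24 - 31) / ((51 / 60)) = -7435 / 204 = -36.45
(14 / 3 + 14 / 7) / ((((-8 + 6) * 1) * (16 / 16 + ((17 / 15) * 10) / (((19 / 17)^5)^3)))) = -151811270298747982990 / 142865764840958131859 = -1.06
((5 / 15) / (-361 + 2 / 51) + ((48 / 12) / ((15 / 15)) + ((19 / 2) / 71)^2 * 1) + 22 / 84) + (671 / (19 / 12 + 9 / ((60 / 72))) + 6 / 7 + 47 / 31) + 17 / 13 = 145054197980838323 / 2334103130679684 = 62.15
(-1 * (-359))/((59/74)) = 26566/59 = 450.27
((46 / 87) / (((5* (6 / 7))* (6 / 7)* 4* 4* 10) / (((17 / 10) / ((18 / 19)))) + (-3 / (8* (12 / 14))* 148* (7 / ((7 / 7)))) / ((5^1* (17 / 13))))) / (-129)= -14560840 / 917337280203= -0.00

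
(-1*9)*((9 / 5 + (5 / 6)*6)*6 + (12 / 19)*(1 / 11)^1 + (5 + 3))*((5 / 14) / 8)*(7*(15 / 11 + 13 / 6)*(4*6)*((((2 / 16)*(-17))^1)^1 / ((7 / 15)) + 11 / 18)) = 45900.10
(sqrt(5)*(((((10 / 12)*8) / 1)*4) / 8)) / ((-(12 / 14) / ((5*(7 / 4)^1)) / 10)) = -6125*sqrt(5) / 18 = -760.88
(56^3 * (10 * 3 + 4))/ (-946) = -2985472/ 473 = -6311.78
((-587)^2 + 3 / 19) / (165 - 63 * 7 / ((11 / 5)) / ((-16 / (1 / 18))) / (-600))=276537423360 / 132421469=2088.31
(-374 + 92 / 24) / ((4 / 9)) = -6663 / 8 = -832.88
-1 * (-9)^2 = -81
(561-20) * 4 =2164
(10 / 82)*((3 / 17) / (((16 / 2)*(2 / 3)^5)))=3645 / 178432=0.02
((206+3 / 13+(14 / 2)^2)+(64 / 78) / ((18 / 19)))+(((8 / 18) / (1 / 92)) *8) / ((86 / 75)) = 8170870 / 15093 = 541.37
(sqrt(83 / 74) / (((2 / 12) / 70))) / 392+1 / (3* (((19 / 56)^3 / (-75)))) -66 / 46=-640.39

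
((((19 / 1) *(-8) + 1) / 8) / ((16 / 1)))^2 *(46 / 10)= 524423 / 81920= 6.40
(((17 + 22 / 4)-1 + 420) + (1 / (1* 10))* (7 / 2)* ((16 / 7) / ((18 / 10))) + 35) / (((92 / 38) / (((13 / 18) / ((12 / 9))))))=2120495 / 19872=106.71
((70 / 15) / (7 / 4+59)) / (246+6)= 2 / 6561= 0.00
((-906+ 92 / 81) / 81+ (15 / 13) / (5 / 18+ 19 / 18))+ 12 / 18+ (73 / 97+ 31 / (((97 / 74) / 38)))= 29446557425 / 33093684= 889.79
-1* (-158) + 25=183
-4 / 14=-2 / 7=-0.29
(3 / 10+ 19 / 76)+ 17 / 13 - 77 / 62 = 4963 / 8060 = 0.62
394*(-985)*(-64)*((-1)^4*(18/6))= 74513280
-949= -949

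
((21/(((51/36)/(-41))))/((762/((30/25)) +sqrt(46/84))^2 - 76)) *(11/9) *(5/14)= -3207312667020/4873909890626537 +240563400 *sqrt(966)/4873909890626537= -0.00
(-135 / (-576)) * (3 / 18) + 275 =35205 / 128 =275.04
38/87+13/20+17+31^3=51867811/1740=29809.09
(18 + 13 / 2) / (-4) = -49 / 8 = -6.12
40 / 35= 8 / 7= 1.14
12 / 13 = 0.92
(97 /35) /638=97 /22330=0.00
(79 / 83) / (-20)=-79 / 1660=-0.05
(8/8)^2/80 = 1/80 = 0.01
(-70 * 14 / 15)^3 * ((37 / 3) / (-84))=9949744 / 243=40945.45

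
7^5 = 16807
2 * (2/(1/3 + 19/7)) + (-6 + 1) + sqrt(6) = -59/16 + sqrt(6) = -1.24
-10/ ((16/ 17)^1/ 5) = -425/ 8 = -53.12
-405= -405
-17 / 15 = -1.13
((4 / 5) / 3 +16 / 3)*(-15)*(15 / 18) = -70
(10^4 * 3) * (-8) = -240000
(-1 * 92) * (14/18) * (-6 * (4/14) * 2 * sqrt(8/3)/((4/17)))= 6256 * sqrt(6)/9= 1702.67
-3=-3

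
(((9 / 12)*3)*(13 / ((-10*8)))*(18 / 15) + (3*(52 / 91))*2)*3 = 50229 / 5600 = 8.97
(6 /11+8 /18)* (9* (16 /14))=112 /11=10.18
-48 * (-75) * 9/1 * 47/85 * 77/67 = 23451120/1139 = 20589.22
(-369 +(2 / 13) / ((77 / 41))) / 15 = -369287 / 15015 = -24.59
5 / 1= 5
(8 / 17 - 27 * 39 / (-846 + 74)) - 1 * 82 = -1052091 / 13124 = -80.17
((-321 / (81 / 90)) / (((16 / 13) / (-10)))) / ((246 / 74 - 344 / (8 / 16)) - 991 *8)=-98975 / 294156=-0.34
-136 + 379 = 243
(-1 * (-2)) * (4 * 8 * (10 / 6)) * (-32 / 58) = -5120 / 87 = -58.85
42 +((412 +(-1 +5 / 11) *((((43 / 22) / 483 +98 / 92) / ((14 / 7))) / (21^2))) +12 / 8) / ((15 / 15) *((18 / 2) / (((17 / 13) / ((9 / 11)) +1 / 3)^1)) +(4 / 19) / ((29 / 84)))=29527031690731 / 245085632253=120.48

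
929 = 929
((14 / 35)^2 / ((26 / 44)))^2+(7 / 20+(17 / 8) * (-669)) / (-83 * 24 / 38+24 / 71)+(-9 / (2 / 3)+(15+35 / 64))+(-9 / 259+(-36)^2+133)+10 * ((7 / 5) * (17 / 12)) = 9092011720340147 / 6150700920000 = 1478.21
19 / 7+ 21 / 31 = 3.39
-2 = -2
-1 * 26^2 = -676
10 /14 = 0.71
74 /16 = 37 /8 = 4.62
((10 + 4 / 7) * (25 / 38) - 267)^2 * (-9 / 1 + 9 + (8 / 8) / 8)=299047849 / 35378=8452.93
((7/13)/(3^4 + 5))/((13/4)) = 14/7267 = 0.00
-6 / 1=-6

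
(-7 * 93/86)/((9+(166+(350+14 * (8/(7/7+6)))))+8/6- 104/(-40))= -9765/702964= -0.01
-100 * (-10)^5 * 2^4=160000000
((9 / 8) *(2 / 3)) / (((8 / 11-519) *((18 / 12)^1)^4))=-44 / 153927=-0.00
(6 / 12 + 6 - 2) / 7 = 9 / 14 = 0.64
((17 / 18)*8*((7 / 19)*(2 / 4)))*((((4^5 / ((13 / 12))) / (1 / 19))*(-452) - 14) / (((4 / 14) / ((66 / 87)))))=-1933934093476 / 64467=-29998822.55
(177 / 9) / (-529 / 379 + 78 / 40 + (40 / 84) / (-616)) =120525790 / 3391771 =35.53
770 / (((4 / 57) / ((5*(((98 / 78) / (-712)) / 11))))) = -162925 / 18512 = -8.80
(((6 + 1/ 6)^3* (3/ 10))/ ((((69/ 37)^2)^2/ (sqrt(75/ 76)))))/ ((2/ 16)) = 94931877133* sqrt(57)/ 15504310764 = 46.23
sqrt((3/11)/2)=sqrt(66)/22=0.37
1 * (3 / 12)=1 / 4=0.25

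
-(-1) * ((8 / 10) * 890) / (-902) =-356 / 451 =-0.79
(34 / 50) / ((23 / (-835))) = -24.69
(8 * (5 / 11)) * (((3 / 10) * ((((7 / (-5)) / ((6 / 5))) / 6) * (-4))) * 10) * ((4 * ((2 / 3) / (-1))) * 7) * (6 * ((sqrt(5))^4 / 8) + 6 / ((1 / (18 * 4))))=-2355920 / 33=-71391.52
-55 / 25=-11 / 5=-2.20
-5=-5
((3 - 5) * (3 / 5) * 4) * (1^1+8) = -216 / 5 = -43.20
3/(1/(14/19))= 42/19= 2.21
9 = 9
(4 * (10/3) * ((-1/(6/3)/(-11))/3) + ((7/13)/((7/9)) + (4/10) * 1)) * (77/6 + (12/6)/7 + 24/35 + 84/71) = 1861273301/95945850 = 19.40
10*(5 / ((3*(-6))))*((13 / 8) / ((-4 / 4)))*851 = 276575 / 72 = 3841.32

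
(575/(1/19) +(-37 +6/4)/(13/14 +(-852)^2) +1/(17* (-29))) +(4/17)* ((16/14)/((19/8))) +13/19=7280469768247658/666356043661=10925.80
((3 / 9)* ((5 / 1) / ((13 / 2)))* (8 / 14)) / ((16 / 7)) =5 / 78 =0.06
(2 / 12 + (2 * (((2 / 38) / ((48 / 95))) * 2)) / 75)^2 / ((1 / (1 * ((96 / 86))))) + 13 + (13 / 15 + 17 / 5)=502126 / 29025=17.30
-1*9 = -9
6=6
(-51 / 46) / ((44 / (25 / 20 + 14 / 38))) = -6273 / 153824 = -0.04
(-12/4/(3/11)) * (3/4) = -33/4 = -8.25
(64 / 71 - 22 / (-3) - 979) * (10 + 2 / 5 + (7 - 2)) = -15921521 / 1065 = -14949.78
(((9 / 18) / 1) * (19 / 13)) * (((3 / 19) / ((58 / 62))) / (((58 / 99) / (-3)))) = -27621 / 43732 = -0.63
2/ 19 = 0.11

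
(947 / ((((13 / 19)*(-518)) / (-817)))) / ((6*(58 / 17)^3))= 9.16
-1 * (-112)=112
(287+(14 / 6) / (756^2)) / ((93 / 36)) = 70298929 / 632772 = 111.10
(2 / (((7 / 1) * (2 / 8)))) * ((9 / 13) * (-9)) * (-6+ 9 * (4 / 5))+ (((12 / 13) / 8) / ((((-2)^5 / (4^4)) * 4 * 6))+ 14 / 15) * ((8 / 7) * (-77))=-119156 / 1365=-87.29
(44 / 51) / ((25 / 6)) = 88 / 425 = 0.21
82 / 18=41 / 9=4.56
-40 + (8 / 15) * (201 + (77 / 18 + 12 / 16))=9434 / 135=69.88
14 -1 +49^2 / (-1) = -2388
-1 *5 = -5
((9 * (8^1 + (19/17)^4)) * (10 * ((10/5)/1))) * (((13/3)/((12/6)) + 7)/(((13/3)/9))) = 35572684950/1085773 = 32762.54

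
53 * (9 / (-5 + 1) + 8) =1219 / 4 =304.75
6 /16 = 0.38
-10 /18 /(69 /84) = -0.68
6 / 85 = 0.07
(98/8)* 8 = 98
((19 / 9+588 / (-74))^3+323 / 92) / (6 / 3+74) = -662921300293 / 258186850704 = -2.57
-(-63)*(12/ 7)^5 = 2239488/ 2401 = 932.73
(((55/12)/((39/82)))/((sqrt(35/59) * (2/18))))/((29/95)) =42845 * sqrt(2065)/5278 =368.88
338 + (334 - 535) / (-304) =102953 / 304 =338.66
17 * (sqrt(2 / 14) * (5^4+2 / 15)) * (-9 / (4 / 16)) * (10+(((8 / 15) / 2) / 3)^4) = -26147224459816 * sqrt(7) / 47840625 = -1446031.56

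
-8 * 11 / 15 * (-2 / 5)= 176 / 75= 2.35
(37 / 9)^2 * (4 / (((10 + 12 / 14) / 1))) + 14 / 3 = 16765 / 1539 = 10.89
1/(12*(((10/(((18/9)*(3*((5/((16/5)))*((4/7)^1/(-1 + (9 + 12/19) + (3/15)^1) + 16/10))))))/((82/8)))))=501061/375872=1.33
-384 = -384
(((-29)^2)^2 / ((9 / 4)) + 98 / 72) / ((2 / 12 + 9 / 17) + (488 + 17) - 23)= 38476253 / 59082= 651.23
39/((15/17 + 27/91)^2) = 31111717/1108992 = 28.05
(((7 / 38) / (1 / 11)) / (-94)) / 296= -77 / 1057312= -0.00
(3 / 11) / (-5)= -3 / 55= -0.05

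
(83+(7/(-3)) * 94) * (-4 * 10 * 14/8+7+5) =23722/3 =7907.33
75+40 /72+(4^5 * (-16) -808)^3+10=-45732160276222 /9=-5081351141802.44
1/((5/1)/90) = 18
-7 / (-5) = 7 / 5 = 1.40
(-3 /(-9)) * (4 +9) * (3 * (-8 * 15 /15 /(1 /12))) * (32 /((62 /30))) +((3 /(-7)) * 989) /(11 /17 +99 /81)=-1213350561 /62062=-19550.62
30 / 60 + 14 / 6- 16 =-79 / 6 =-13.17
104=104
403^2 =162409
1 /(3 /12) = 4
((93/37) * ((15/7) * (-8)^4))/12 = 1838.46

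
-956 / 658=-478 / 329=-1.45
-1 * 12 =-12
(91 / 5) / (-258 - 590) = -91 / 4240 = -0.02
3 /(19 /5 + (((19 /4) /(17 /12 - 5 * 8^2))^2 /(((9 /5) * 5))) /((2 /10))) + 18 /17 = 8725513863 /4720904692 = 1.85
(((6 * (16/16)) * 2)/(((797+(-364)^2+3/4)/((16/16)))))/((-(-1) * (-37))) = -16/6575825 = -0.00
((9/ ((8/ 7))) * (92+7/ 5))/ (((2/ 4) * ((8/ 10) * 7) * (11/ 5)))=21015/ 176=119.40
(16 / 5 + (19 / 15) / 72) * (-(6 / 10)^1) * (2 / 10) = -139 / 360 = -0.39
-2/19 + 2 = 1.89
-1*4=-4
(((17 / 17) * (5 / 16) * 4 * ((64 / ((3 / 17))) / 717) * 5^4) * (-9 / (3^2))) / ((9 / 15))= -4250000 / 6453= -658.61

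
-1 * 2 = -2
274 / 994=137 / 497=0.28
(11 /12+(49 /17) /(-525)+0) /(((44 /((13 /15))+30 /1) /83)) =1671371 /1785000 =0.94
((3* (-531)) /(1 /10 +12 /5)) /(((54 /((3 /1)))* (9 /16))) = -944 /15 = -62.93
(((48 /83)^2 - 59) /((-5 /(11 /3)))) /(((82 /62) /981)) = 45065219529 /1412245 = 31910.34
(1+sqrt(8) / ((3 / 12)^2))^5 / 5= 20992001 / 5+134873248 * sqrt(2) / 5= 42346315.50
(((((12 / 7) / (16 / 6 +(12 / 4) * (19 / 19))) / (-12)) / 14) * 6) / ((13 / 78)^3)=-1944 / 833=-2.33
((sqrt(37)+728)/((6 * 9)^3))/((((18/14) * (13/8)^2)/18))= 112 * sqrt(37)/3326427+6272/255879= 0.02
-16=-16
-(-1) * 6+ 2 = 8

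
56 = 56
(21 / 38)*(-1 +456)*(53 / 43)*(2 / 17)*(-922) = -466914630 / 13889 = -33617.58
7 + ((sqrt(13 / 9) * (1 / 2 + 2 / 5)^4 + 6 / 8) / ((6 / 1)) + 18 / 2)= 729 * sqrt(13) / 20000 + 129 / 8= 16.26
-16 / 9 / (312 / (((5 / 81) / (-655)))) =0.00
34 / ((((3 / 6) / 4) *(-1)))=-272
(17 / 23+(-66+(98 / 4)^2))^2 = 2422509961 / 8464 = 286213.37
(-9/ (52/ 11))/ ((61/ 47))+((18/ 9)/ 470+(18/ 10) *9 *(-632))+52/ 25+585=-35976886187/ 3727100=-9652.78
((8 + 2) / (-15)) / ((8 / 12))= -1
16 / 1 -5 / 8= 123 / 8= 15.38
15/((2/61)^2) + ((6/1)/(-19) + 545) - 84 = 1095497/76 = 14414.43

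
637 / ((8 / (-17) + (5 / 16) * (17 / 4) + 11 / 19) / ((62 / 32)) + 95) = 3644732 / 547805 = 6.65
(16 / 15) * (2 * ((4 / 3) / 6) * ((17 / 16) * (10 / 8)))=17 / 27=0.63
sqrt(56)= 2 * sqrt(14)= 7.48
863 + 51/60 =17277/20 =863.85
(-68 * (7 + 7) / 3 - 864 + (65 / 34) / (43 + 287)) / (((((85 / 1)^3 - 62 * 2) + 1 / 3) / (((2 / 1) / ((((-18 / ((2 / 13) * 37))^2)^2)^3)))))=-5816913629776447895455873 / 1511023634601760221870482983637352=-0.00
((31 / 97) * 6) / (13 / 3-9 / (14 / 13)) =-7812 / 16393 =-0.48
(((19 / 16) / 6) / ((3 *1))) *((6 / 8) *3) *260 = 1235 / 32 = 38.59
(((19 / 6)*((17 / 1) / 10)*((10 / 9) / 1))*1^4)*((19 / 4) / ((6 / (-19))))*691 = -80572673 / 1296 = -62170.27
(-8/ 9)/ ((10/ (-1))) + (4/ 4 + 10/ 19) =1.62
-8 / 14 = -4 / 7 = -0.57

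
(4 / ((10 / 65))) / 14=13 / 7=1.86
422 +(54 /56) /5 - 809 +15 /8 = -107781 /280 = -384.93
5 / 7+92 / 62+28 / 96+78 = 419191 / 5208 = 80.49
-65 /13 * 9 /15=-3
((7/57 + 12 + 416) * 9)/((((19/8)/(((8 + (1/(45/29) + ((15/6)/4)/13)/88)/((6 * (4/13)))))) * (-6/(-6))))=80480142283/11436480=7037.14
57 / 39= 19 / 13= 1.46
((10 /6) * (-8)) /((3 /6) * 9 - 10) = 2.42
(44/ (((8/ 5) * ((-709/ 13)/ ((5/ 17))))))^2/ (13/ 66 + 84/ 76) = 8013451875/ 474467526194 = 0.02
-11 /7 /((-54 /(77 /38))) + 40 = 82201 /2052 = 40.06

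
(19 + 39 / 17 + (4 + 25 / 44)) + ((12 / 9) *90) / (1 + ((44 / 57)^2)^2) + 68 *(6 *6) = 27416508639313 / 10699464556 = 2562.42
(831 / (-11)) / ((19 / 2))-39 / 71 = -126153 / 14839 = -8.50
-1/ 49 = -0.02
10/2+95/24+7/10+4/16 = 1189/120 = 9.91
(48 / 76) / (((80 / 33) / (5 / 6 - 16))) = -3003 / 760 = -3.95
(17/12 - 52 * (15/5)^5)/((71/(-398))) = 30171385/426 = 70824.85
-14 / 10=-7 / 5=-1.40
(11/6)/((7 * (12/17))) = 187/504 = 0.37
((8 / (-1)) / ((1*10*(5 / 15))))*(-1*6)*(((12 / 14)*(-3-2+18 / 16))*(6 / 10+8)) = -71982 / 175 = -411.33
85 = 85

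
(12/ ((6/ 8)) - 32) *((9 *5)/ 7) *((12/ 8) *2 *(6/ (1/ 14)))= -25920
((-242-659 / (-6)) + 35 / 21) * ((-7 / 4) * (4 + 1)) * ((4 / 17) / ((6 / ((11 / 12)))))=41.05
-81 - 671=-752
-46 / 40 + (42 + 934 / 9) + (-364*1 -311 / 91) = -3649297 / 16380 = -222.79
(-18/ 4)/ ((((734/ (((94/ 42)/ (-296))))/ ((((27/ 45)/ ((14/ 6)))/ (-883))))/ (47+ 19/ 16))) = -978399/ 1504057838080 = -0.00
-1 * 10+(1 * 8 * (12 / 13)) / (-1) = -226 / 13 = -17.38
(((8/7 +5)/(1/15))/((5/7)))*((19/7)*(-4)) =-9804/7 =-1400.57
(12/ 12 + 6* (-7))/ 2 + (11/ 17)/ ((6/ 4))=-2047/ 102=-20.07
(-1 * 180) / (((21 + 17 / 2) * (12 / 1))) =-0.51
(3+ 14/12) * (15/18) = 125/36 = 3.47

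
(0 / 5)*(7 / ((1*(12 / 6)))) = 0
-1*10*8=-80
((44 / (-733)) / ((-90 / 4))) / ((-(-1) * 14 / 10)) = 88 / 46179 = 0.00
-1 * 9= -9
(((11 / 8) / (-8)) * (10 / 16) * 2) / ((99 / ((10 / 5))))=-5 / 1152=-0.00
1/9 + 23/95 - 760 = -649498/855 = -759.65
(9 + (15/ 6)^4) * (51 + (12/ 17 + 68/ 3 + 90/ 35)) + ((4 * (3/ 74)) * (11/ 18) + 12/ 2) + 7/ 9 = 3705.00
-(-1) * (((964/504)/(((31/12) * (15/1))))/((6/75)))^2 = 1452025/3814209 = 0.38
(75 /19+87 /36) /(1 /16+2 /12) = 5804 /209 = 27.77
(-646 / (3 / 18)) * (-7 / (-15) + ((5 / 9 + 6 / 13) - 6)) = 3413464 / 195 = 17504.94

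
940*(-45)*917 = -38789100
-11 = -11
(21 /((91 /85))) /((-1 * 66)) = -85 /286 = -0.30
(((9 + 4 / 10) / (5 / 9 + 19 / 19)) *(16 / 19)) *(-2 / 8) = -846 / 665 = -1.27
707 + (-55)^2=3732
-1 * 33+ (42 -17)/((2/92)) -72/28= 7801/7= 1114.43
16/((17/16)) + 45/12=1279/68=18.81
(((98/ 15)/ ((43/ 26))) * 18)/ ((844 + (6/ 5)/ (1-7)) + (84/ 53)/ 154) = 8912904/ 105767401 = 0.08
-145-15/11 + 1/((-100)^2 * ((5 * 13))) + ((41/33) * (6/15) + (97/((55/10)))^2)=38972960363/235950000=165.17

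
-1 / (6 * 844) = -1 / 5064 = -0.00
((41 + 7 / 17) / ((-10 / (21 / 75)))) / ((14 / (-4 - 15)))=3344 / 2125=1.57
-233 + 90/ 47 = -10861/ 47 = -231.09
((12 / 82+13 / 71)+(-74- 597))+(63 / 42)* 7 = -3843513 / 5822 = -660.17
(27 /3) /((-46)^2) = 9 /2116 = 0.00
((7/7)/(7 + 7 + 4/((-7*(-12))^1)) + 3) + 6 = 2676/295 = 9.07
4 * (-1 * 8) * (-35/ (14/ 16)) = 1280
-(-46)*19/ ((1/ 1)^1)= 874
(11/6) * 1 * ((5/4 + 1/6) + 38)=5203/72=72.26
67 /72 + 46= 3379 /72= 46.93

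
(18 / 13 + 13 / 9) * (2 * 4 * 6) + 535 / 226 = 1217761 / 8814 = 138.16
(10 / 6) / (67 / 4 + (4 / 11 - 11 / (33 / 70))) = -220 / 821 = -0.27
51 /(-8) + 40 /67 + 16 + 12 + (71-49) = 23703 /536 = 44.22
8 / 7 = 1.14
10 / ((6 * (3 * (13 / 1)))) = 5 / 117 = 0.04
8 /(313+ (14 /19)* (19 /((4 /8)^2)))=8 /369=0.02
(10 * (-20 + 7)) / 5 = -26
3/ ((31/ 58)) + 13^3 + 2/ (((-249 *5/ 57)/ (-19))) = 28358997/ 12865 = 2204.35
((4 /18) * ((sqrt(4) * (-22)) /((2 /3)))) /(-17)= 44 /51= 0.86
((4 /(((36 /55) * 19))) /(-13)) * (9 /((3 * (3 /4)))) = -220 /2223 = -0.10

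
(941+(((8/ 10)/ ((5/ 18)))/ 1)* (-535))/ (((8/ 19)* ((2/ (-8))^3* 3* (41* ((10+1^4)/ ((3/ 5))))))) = 455848/ 11275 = 40.43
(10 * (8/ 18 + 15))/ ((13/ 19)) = 26410/ 117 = 225.73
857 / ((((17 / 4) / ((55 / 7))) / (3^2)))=1696860 / 119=14259.33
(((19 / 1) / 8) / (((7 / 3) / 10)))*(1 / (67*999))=95 / 624708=0.00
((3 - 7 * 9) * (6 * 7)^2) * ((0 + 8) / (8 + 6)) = -60480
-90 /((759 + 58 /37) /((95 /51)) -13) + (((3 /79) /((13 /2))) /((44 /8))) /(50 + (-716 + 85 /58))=-68873084910033 /302507362436708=-0.23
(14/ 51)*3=14/ 17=0.82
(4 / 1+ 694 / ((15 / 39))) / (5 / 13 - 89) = -19591 / 960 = -20.41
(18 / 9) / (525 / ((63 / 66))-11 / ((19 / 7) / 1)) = 38 / 10373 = 0.00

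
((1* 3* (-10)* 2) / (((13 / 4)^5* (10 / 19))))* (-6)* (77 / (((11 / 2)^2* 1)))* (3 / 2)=29417472 / 4084223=7.20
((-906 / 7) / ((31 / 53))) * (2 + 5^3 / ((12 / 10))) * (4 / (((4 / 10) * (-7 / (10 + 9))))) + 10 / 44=434883175 / 682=637658.61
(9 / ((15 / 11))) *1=33 / 5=6.60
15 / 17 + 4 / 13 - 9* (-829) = 1649144 / 221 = 7462.19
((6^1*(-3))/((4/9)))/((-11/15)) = 1215/22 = 55.23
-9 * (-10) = 90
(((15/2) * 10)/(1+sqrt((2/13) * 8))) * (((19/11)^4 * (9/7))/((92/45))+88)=-286817296025/9428804+22062868925 * sqrt(13)/2357201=3327.88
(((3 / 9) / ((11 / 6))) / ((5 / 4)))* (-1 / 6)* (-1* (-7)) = -0.17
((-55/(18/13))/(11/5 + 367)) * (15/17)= -1375/14484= -0.09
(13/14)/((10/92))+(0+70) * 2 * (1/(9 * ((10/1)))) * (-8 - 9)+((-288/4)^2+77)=1651576/315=5243.10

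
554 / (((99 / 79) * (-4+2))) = -21883 / 99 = -221.04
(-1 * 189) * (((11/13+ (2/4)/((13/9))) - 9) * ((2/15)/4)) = 12789/260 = 49.19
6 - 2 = 4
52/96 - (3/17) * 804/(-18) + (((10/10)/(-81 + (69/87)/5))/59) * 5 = 1188363263/141085992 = 8.42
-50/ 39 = -1.28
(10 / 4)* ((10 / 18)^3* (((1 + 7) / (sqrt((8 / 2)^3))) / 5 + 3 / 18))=0.16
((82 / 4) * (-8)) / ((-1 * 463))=0.35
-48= -48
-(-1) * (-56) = -56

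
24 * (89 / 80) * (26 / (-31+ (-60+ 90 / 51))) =-59007 / 7585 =-7.78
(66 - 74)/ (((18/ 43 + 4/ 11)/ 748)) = -1415216/ 185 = -7649.82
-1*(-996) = 996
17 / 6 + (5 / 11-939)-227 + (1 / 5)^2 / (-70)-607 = -1769.71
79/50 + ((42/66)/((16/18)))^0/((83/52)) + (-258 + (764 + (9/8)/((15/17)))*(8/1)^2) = 202195497/4150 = 48721.81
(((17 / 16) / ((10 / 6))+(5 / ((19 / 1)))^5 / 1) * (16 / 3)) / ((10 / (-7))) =-2.38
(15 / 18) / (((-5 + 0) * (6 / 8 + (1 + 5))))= -2 / 81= -0.02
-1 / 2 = -0.50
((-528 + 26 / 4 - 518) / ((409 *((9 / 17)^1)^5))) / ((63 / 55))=-859013485 / 16100694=-53.35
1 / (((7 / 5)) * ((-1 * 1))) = -5 / 7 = -0.71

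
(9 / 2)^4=6561 / 16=410.06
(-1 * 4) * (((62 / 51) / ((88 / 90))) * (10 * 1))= -9300 / 187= -49.73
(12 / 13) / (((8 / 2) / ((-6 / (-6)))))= 3 / 13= 0.23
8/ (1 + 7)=1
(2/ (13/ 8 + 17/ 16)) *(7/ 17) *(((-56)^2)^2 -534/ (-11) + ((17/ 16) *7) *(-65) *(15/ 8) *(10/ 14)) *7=678460227655/ 32164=21093776.51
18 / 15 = 6 / 5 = 1.20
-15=-15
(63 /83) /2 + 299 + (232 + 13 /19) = 1678129 /3154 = 532.06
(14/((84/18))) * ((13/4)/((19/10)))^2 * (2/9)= 4225/2166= 1.95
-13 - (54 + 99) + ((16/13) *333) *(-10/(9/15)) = -6996.77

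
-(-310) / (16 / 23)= 445.62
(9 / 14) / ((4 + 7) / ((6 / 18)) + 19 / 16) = 72 / 3829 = 0.02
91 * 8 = 728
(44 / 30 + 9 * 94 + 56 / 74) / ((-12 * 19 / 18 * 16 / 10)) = -117691 / 2812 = -41.85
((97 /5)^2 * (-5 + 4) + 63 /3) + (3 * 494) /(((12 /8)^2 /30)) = 485116 /25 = 19404.64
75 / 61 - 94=-5659 / 61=-92.77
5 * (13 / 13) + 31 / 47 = 266 / 47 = 5.66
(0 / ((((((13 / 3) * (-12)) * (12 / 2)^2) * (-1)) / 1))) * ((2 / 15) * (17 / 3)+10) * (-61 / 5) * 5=0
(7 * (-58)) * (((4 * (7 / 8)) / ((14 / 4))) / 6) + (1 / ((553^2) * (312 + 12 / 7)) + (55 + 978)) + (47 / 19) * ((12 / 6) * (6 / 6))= 1768624158523 / 1822796388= 970.28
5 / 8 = 0.62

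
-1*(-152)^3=3511808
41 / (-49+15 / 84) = -0.84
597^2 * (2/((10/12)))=4276908/5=855381.60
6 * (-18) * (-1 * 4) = 432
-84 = -84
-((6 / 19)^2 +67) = -24223 / 361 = -67.10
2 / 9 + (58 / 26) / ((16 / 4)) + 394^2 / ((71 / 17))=37169.96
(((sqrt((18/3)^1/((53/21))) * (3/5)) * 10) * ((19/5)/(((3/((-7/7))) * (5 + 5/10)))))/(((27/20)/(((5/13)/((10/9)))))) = -152 * sqrt(742)/7579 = -0.55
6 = 6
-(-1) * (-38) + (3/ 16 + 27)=-173/ 16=-10.81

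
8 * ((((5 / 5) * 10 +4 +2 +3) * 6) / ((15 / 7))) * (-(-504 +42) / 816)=20482 / 85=240.96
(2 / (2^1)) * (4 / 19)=4 / 19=0.21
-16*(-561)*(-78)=-700128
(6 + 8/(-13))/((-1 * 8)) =-35/52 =-0.67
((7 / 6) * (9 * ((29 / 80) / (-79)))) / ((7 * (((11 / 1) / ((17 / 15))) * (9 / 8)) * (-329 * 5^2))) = 493 / 6432772500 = 0.00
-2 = -2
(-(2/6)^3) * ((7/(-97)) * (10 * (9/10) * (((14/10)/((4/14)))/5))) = 343/14550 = 0.02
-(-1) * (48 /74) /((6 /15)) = 60 /37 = 1.62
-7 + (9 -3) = -1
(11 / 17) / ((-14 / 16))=-88 / 119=-0.74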